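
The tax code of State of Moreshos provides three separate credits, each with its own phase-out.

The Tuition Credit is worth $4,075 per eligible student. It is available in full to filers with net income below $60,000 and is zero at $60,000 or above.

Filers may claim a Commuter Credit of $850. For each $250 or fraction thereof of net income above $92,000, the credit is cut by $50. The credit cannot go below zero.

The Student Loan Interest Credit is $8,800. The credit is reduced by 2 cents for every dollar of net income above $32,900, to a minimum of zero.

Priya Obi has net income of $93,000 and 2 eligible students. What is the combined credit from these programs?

Tuition Credit: base = 2 × $4,075 = $8,150. $93,000 meets or exceeds the $60,000 cutoff, so the credit is $0.
Commuter Credit: income exceeds $92,000 by $1,000, which is 4 full-or-partial $250 increments; reduction = 4 × $50 = $200, leaving $650.
Student Loan Interest Credit: 2% of the $60,100 excess over $32,900 is $1,202; credit = $8,800 − $1,202 = $7,598.
Total: $0 + $650 + $7,598 = $8,248.

$8,248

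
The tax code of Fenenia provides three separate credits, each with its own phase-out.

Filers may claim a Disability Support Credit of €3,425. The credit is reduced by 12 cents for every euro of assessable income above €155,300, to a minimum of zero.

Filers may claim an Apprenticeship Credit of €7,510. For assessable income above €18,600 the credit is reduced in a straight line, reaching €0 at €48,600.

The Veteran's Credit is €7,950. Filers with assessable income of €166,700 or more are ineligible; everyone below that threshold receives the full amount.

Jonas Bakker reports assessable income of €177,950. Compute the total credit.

Disability Support Credit: 12% of the €22,650 excess over €155,300 is €2,718; credit = €3,425 − €2,718 = €707.
Apprenticeship Credit: €177,950 is at or above €48,600, so the credit is €0.
Veteran's Credit: €177,950 meets or exceeds the €166,700 cutoff, so the credit is €0.
Total: €707 + €0 + €0 = €707.

€707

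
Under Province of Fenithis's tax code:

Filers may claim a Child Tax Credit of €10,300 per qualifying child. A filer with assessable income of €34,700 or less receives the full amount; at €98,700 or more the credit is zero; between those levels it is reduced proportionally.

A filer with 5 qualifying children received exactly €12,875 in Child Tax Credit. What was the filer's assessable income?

Full credit = 5 × €10,300 = €51,500.
€12,875 is 12,875/51,500 of the full €51,500, so 38,625/51,500 of the €64,000 range has been used: income = €34,700 + €64,000 × 38,625/51,500 = €82,700.

€82,700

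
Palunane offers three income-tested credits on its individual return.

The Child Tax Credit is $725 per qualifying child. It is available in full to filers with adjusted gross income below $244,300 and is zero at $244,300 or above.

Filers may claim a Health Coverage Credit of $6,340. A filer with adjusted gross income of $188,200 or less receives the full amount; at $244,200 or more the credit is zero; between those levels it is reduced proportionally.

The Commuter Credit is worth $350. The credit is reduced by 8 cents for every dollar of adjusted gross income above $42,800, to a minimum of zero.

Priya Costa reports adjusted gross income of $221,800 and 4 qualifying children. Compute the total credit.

Child Tax Credit: base = 4 × $725 = $2,900. $221,800 is below the $244,300 cutoff, so the full $2,900 applies.
Health Coverage Credit: $221,800 is $33,600 into a $56,000 phase-out range, leaving 22,400/56,000 of the credit: $6,340 × 22,400/56,000 = $2,536.
Commuter Credit: 8% of the $179,000 excess over $42,800 is $14,320 ≥ base, so the credit is $0.
Total: $2,900 + $2,536 + $0 = $5,436.

$5,436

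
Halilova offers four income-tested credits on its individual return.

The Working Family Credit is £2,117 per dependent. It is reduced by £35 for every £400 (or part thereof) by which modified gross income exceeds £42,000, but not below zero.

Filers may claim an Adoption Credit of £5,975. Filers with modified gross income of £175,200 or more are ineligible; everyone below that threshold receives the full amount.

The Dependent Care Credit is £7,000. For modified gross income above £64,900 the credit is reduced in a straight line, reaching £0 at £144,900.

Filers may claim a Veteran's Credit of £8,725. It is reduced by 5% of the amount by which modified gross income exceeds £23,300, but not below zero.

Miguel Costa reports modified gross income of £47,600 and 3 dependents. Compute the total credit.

Working Family Credit: base = 3 × £2,117 = £6,351. income exceeds £42,000 by £5,600, which is 14 full-or-partial £400 increments; reduction = 14 × £35 = £490, leaving £5,861.
Adoption Credit: £47,600 is below the £175,200 cutoff, so the full £5,975 applies.
Dependent Care Credit: £47,600 is at or below the £64,900 threshold, so the full £7,000 applies.
Veteran's Credit: 5% of the £24,300 excess over £23,300 is £1,215; credit = £8,725 − £1,215 = £7,510.
Total: £5,861 + £5,975 + £7,000 + £7,510 = £26,346.

£26,346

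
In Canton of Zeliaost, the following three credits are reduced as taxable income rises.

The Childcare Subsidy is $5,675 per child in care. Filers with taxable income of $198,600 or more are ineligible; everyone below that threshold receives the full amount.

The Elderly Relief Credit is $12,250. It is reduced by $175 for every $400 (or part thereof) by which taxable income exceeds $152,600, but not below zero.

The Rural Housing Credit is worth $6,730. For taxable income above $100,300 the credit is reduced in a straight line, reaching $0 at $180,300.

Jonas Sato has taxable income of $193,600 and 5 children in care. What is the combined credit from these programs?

$28,375

Childcare Subsidy: base = 5 × $5,675 = $28,375. $193,600 is below the $198,600 cutoff, so the full $28,375 applies.
Elderly Relief Credit: income exceeds $152,600 by $41,000 → 103 increments × $175 = $18,025 ≥ base, so the credit is $0.
Rural Housing Credit: $193,600 is at or above $180,300, so the credit is $0.
Total: $28,375 + $0 + $0 = $28,375.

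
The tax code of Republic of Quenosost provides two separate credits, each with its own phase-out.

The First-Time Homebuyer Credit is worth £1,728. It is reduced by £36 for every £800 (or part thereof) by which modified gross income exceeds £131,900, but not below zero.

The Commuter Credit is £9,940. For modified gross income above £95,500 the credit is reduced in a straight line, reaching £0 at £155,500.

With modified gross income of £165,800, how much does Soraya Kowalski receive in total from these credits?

First-Time Homebuyer Credit: income exceeds £131,900 by £33,900, which is 43 full-or-partial £800 increments; reduction = 43 × £36 = £1,548, leaving £180.
Commuter Credit: £165,800 is at or above £155,500, so the credit is £0.
Total: £180 + £0 = £180.

£180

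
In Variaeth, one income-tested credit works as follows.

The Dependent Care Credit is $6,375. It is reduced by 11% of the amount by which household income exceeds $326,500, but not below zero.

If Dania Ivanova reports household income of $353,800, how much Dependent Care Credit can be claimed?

$3,372

Dependent Care Credit: 11% of the $27,300 excess over $326,500 is $3,003; credit = $6,375 − $3,003 = $3,372.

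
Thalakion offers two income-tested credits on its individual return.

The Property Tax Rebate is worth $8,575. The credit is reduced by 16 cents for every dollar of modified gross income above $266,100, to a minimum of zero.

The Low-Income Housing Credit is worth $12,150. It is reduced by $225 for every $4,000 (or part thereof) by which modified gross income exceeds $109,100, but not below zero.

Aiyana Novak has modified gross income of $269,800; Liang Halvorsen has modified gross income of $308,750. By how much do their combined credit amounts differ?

$8,257

Aiyana ($269,800): Property Tax Rebate: 16% of the $3,700 excess over $266,100 is $592; credit = $8,575 − $592 = $7,983. Low-Income Housing Credit: income exceeds $109,100 by $160,700, which is 41 full-or-partial $4,000 increments; reduction = 41 × $225 = $9,225, leaving $2,925. total $7,983 + $2,925 = $10,908
Liang ($308,750): Property Tax Rebate: 16% of the $42,650 excess over $266,100 is $6,824; credit = $8,575 − $6,824 = $1,751. Low-Income Housing Credit: income exceeds $109,100 by $199,650, which is 50 full-or-partial $4,000 increments; reduction = 50 × $225 = $11,250, leaving $900. total $1,751 + $900 = $2,651
Difference: |$10,908 − $2,651| = $8,257.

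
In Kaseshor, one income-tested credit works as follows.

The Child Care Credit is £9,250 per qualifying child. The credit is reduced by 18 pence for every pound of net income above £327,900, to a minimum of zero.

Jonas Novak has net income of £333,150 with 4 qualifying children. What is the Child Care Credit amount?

£36,055

Child Care Credit: base = 4 × £9,250 = £37,000. 18% of the £5,250 excess over £327,900 is £945; credit = £37,000 − £945 = £36,055.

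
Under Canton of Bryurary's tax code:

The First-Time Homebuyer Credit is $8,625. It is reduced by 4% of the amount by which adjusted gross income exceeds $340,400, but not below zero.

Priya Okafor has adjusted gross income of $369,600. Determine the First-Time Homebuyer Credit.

First-Time Homebuyer Credit: 4% of the $29,200 excess over $340,400 is $1,168; credit = $8,625 − $1,168 = $7,457.

$7,457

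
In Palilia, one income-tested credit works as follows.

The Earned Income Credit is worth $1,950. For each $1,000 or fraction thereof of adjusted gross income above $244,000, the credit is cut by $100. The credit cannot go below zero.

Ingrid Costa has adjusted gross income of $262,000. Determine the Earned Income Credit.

$150

Earned Income Credit: income exceeds $244,000 by $18,000, which is 18 full-or-partial $1,000 increments; reduction = 18 × $100 = $1,800, leaving $150.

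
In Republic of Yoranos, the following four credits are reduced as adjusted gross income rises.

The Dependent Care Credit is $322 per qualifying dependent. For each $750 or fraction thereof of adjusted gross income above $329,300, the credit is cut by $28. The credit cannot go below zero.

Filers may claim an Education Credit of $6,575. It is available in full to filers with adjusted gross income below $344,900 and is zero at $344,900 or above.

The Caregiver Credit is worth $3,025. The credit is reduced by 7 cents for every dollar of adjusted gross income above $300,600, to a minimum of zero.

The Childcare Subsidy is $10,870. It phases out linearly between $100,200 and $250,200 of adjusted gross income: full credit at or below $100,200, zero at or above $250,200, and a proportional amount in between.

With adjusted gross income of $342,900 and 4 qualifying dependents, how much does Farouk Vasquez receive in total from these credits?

$7,395

Dependent Care Credit: base = 4 × $322 = $1,288. income exceeds $329,300 by $13,600, which is 19 full-or-partial $750 increments; reduction = 19 × $28 = $532, leaving $756.
Education Credit: $342,900 is below the $344,900 cutoff, so the full $6,575 applies.
Caregiver Credit: 7% of the $42,300 excess over $300,600 is $2,961; credit = $3,025 − $2,961 = $64.
Childcare Subsidy: $342,900 is at or above $250,200, so the credit is $0.
Total: $756 + $6,575 + $64 + $0 = $7,395.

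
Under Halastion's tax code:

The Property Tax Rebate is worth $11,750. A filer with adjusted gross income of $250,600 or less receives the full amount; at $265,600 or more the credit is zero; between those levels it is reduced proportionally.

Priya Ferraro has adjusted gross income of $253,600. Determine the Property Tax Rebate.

Property Tax Rebate: $253,600 is $3,000 into a $15,000 phase-out range, leaving 12,000/15,000 of the credit: $11,750 × 12,000/15,000 = $9,400.

$9,400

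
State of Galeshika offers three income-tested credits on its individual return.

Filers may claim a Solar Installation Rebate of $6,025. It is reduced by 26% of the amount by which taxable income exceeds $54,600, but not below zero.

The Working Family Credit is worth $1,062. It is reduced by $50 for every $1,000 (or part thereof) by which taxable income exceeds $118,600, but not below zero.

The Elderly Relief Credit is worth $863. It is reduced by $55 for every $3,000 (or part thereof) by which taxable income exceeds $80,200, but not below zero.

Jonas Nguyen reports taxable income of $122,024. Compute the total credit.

$955

Solar Installation Rebate: 26% of the $67,424 excess over $54,600 is $17,530.24 ≥ base, so the credit is $0.
Working Family Credit: income exceeds $118,600 by $3,424, which is 4 full-or-partial $1,000 increments; reduction = 4 × $50 = $200, leaving $862.
Elderly Relief Credit: income exceeds $80,200 by $41,824, which is 14 full-or-partial $3,000 increments; reduction = 14 × $55 = $770, leaving $93.
Total: $0 + $862 + $93 = $955.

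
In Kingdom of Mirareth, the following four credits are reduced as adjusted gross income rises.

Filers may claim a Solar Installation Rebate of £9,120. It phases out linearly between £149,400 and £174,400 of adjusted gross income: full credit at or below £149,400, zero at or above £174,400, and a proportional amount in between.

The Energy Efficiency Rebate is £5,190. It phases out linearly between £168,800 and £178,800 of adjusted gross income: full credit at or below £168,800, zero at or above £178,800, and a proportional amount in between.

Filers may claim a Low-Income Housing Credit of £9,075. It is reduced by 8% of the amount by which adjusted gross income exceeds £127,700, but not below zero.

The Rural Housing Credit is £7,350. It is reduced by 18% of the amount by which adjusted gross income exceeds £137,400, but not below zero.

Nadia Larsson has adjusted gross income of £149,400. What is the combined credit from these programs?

£26,839

Solar Installation Rebate: £149,400 is at or below the £149,400 threshold, so the full £9,120 applies.
Energy Efficiency Rebate: £149,400 is at or below the £168,800 threshold, so the full £5,190 applies.
Low-Income Housing Credit: 8% of the £21,700 excess over £127,700 is £1,736; credit = £9,075 − £1,736 = £7,339.
Rural Housing Credit: 18% of the £12,000 excess over £137,400 is £2,160; credit = £7,350 − £2,160 = £5,190.
Total: £9,120 + £5,190 + £7,339 + £5,190 = £26,839.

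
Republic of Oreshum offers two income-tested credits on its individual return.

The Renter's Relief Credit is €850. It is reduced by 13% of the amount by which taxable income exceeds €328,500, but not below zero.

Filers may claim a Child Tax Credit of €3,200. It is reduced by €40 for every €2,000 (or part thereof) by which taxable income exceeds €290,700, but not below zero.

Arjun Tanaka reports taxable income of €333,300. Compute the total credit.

Renter's Relief Credit: 13% of the €4,800 excess over €328,500 is €624; credit = €850 − €624 = €226.
Child Tax Credit: income exceeds €290,700 by €42,600, which is 22 full-or-partial €2,000 increments; reduction = 22 × €40 = €880, leaving €2,320.
Total: €226 + €2,320 = €2,546.

€2,546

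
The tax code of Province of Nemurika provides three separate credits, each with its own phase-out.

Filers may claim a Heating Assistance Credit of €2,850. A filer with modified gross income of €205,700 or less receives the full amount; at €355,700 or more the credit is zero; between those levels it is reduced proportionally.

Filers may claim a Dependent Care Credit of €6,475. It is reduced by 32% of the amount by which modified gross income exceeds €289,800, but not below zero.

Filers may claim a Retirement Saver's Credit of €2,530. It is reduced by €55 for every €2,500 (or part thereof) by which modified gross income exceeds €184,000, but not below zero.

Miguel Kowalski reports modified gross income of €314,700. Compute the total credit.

€779

Heating Assistance Credit: €314,700 is €109,000 into a €150,000 phase-out range, leaving 41,000/150,000 of the credit: €2,850 × 41,000/150,000 = €779.
Dependent Care Credit: 32% of the €24,900 excess over €289,800 is €7,968 ≥ base, so the credit is €0.
Retirement Saver's Credit: income exceeds €184,000 by €130,700 → 53 increments × €55 = €2,915 ≥ base, so the credit is €0.
Total: €779 + €0 + €0 = €779.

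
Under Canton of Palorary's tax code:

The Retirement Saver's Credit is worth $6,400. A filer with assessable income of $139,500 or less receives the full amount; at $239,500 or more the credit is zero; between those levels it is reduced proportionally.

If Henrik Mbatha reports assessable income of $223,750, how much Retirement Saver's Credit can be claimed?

$1,008

Retirement Saver's Credit: $223,750 is $84,250 into a $100,000 phase-out range, leaving 15,750/100,000 of the credit: $6,400 × 15,750/100,000 = $1,008.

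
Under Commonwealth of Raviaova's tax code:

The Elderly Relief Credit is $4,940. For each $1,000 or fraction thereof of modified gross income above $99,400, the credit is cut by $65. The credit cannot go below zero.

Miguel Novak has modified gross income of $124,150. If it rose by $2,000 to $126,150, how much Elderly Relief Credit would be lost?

$130

At $124,150 — income exceeds $99,400 by $24,750, which is 25 full-or-partial $1,000 increments; reduction = 25 × $65 = $1,625, leaving $3,315.
At $126,150 — income exceeds $99,400 by $26,750, which is 27 full-or-partial $1,000 increments; reduction = 27 × $65 = $1,755, leaving $3,185.
Lost: $3,315 − $3,185 = $130.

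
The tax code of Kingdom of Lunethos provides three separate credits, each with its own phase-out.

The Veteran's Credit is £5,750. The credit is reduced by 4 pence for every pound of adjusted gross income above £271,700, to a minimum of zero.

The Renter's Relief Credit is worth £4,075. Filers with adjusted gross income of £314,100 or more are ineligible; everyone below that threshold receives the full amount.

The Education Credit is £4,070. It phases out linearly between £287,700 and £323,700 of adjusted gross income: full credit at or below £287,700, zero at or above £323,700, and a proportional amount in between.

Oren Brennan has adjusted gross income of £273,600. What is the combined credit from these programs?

£13,819

Veteran's Credit: 4% of the £1,900 excess over £271,700 is £76; credit = £5,750 − £76 = £5,674.
Renter's Relief Credit: £273,600 is below the £314,100 cutoff, so the full £4,075 applies.
Education Credit: £273,600 is at or below the £287,700 threshold, so the full £4,070 applies.
Total: £5,674 + £4,075 + £4,070 = £13,819.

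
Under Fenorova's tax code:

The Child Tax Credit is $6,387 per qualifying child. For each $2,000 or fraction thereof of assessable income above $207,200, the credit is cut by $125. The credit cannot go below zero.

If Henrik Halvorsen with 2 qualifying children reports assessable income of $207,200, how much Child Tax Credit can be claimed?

$12,774

Child Tax Credit: base = 2 × $6,387 = $12,774. $207,200 is at or below the $207,200 threshold, so the full $12,774 applies.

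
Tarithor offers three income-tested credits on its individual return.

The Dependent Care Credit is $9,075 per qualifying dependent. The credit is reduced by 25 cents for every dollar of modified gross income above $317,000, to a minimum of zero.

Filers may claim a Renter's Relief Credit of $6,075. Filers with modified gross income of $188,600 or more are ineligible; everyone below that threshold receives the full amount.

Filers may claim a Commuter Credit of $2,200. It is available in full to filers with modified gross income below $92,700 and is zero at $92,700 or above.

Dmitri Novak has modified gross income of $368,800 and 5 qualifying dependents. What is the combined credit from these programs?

$32,425

Dependent Care Credit: base = 5 × $9,075 = $45,375. 25% of the $51,800 excess over $317,000 is $12,950; credit = $45,375 − $12,950 = $32,425.
Renter's Relief Credit: $368,800 meets or exceeds the $188,600 cutoff, so the credit is $0.
Commuter Credit: $368,800 meets or exceeds the $92,700 cutoff, so the credit is $0.
Total: $32,425 + $0 + $0 = $32,425.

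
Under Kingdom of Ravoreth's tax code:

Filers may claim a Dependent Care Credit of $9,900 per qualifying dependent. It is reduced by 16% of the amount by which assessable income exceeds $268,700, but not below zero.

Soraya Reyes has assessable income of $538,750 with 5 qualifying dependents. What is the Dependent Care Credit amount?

Dependent Care Credit: base = 5 × $9,900 = $49,500. 16% of the $270,050 excess over $268,700 is $43,208; credit = $49,500 − $43,208 = $6,292.

$6,292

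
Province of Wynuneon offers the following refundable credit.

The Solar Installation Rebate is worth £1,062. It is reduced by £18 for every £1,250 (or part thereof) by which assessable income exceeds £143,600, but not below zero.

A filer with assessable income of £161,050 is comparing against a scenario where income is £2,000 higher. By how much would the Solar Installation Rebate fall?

At £161,050 — income exceeds £143,600 by £17,450, which is 14 full-or-partial £1,250 increments; reduction = 14 × £18 = £252, leaving £810.
At £163,050 — income exceeds £143,600 by £19,450, which is 16 full-or-partial £1,250 increments; reduction = 16 × £18 = £288, leaving £774.
Lost: £810 − £774 = £36.

£36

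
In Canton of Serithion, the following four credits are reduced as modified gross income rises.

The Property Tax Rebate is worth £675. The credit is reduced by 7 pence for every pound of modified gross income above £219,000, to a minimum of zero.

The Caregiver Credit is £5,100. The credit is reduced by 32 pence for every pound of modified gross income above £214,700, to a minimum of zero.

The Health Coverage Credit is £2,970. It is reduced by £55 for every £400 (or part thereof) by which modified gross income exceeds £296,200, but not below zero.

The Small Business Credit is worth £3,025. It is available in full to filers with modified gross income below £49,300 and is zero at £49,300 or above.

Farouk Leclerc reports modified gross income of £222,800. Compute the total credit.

£5,887

Property Tax Rebate: 7% of the £3,800 excess over £219,000 is £266; credit = £675 − £266 = £409.
Caregiver Credit: 32% of the £8,100 excess over £214,700 is £2,592; credit = £5,100 − £2,592 = £2,508.
Health Coverage Credit: £222,800 is at or below the £296,200 threshold, so the full £2,970 applies.
Small Business Credit: £222,800 meets or exceeds the £49,300 cutoff, so the credit is £0.
Total: £409 + £2,508 + £2,970 + £0 = £5,887.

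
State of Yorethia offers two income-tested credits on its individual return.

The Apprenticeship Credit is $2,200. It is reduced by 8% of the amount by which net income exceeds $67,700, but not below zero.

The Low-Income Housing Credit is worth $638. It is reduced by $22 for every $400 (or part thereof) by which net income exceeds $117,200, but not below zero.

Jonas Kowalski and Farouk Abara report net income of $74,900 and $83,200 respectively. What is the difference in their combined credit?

Jonas ($74,900): Apprenticeship Credit: 8% of the $7,200 excess over $67,700 is $576; credit = $2,200 − $576 = $1,624. Low-Income Housing Credit: $74,900 is at or below the $117,200 threshold, so the full $638 applies. total $1,624 + $638 = $2,262
Farouk ($83,200): Apprenticeship Credit: 8% of the $15,500 excess over $67,700 is $1,240; credit = $2,200 − $1,240 = $960. Low-Income Housing Credit: $83,200 is at or below the $117,200 threshold, so the full $638 applies. total $960 + $638 = $1,598
Difference: |$2,262 − $1,598| = $664.

$664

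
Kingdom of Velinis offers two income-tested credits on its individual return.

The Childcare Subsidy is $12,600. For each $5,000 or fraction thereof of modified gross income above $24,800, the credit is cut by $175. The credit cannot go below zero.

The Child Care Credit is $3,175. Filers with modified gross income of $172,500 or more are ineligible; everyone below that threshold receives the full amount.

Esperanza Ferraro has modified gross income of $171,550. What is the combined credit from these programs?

$10,525

Childcare Subsidy: income exceeds $24,800 by $146,750, which is 30 full-or-partial $5,000 increments; reduction = 30 × $175 = $5,250, leaving $7,350.
Child Care Credit: $171,550 is below the $172,500 cutoff, so the full $3,175 applies.
Total: $7,350 + $3,175 = $10,525.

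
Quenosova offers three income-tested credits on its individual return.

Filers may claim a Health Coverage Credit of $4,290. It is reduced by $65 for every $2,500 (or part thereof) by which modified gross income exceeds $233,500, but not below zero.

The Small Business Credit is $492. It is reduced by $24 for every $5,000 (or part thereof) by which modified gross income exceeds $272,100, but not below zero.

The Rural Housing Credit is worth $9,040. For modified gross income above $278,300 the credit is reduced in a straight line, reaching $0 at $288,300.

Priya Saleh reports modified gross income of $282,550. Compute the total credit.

$8,608

Health Coverage Credit: income exceeds $233,500 by $49,050, which is 20 full-or-partial $2,500 increments; reduction = 20 × $65 = $1,300, leaving $2,990.
Small Business Credit: income exceeds $272,100 by $10,450, which is 3 full-or-partial $5,000 increments; reduction = 3 × $24 = $72, leaving $420.
Rural Housing Credit: $282,550 is $4,250 into a $10,000 phase-out range, leaving 5,750/10,000 of the credit: $9,040 × 5,750/10,000 = $5,198.
Total: $2,990 + $420 + $5,198 = $8,608.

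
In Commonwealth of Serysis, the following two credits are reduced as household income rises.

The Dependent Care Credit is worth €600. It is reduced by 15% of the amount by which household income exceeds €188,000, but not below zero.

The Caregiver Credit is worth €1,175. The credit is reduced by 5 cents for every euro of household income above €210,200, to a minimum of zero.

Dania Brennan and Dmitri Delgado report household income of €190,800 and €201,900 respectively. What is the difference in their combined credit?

€180

Dania (€190,800): Dependent Care Credit: 15% of the €2,800 excess over €188,000 is €420; credit = €600 − €420 = €180. Caregiver Credit: €190,800 is at or below the €210,200 threshold, so the full €1,175 applies. total €180 + €1,175 = €1,355
Dmitri (€201,900): Dependent Care Credit: 15% of the €13,900 excess over €188,000 is €2,085 ≥ base, so the credit is €0. Caregiver Credit: €201,900 is at or below the €210,200 threshold, so the full €1,175 applies. total €0 + €1,175 = €1,175
Difference: |€1,355 − €1,175| = €180.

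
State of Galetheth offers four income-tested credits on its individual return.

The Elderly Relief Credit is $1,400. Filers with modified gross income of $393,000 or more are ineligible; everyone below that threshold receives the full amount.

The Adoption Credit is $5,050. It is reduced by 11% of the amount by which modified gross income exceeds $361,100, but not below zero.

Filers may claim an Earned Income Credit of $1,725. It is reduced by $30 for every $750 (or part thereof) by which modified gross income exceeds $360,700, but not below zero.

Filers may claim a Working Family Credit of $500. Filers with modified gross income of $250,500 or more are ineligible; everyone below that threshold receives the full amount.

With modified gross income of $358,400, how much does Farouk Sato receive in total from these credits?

$8,175

Elderly Relief Credit: $358,400 is below the $393,000 cutoff, so the full $1,400 applies.
Adoption Credit: $358,400 is at or below the $361,100 threshold, so the full $5,050 applies.
Earned Income Credit: $358,400 is at or below the $360,700 threshold, so the full $1,725 applies.
Working Family Credit: $358,400 meets or exceeds the $250,500 cutoff, so the credit is $0.
Total: $1,400 + $5,050 + $1,725 + $0 = $8,175.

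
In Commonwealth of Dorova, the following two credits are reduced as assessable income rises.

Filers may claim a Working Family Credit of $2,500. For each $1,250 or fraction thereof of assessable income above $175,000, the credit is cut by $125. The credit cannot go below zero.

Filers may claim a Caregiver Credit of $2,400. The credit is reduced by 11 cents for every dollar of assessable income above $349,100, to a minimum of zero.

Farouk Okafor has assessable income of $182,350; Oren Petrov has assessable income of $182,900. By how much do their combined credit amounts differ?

$125

Farouk ($182,350): Working Family Credit: income exceeds $175,000 by $7,350, which is 6 full-or-partial $1,250 increments; reduction = 6 × $125 = $750, leaving $1,750. Caregiver Credit: $182,350 is at or below the $349,100 threshold, so the full $2,400 applies. total $1,750 + $2,400 = $4,150
Oren ($182,900): Working Family Credit: income exceeds $175,000 by $7,900, which is 7 full-or-partial $1,250 increments; reduction = 7 × $125 = $875, leaving $1,625. Caregiver Credit: $182,900 is at or below the $349,100 threshold, so the full $2,400 applies. total $1,625 + $2,400 = $4,025
Difference: |$4,150 − $4,025| = $125.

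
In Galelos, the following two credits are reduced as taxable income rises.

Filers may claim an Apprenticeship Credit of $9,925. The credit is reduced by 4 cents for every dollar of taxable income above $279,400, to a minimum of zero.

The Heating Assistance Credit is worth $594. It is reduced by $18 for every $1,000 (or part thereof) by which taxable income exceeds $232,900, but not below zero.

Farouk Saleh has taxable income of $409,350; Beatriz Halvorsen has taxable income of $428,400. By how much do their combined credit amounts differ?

Farouk ($409,350): Apprenticeship Credit: 4% of the $129,950 excess over $279,400 is $5,198; credit = $9,925 − $5,198 = $4,727. Heating Assistance Credit: income exceeds $232,900 by $176,450 → 177 increments × $18 = $3,186 ≥ base, so the credit is $0. total $4,727 + $0 = $4,727
Beatriz ($428,400): Apprenticeship Credit: 4% of the $149,000 excess over $279,400 is $5,960; credit = $9,925 − $5,960 = $3,965. Heating Assistance Credit: income exceeds $232,900 by $195,500 → 196 increments × $18 = $3,528 ≥ base, so the credit is $0. total $3,965 + $0 = $3,965
Difference: |$4,727 − $3,965| = $762.

$762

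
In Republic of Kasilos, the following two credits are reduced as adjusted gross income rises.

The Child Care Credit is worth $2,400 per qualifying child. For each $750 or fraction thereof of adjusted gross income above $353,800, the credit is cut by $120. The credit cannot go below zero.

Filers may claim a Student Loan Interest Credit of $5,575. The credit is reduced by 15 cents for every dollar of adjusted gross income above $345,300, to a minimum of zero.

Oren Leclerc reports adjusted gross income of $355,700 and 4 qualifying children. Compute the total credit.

$13,255

Child Care Credit: base = 4 × $2,400 = $9,600. income exceeds $353,800 by $1,900, which is 3 full-or-partial $750 increments; reduction = 3 × $120 = $360, leaving $9,240.
Student Loan Interest Credit: 15% of the $10,400 excess over $345,300 is $1,560; credit = $5,575 − $1,560 = $4,015.
Total: $9,240 + $4,015 = $13,255.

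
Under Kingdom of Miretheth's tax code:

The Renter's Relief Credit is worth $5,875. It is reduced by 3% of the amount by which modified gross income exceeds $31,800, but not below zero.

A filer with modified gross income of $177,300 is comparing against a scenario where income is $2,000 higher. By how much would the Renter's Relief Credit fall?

$60

At $177,300 — 3% of the $145,500 excess over $31,800 is $4,365; credit = $5,875 − $4,365 = $1,510.
At $179,300 — 3% of the $147,500 excess over $31,800 is $4,425; credit = $5,875 − $4,425 = $1,450.
Lost: $1,510 − $1,450 = $60.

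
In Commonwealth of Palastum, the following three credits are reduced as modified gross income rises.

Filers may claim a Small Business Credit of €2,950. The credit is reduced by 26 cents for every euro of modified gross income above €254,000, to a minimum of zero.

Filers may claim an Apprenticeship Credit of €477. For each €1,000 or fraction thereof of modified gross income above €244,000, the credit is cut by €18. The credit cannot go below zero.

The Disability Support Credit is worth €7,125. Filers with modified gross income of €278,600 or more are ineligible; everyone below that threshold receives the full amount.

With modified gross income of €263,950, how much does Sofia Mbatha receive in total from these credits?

€7,605

Small Business Credit: 26% of the €9,950 excess over €254,000 is €2,587; credit = €2,950 − €2,587 = €363.
Apprenticeship Credit: income exceeds €244,000 by €19,950, which is 20 full-or-partial €1,000 increments; reduction = 20 × €18 = €360, leaving €117.
Disability Support Credit: €263,950 is below the €278,600 cutoff, so the full €7,125 applies.
Total: €363 + €117 + €7,125 = €7,605.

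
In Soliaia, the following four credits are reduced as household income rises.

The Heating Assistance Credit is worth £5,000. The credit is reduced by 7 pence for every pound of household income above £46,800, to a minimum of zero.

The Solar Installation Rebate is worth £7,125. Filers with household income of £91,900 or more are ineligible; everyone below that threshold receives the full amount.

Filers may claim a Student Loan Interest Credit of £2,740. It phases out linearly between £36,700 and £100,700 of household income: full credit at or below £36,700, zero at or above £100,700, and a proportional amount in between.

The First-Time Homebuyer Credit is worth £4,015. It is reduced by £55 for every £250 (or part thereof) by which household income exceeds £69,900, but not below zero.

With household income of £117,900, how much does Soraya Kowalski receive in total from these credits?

£23

Heating Assistance Credit: 7% of the £71,100 excess over £46,800 is £4,977; credit = £5,000 − £4,977 = £23.
Solar Installation Rebate: £117,900 meets or exceeds the £91,900 cutoff, so the credit is £0.
Student Loan Interest Credit: £117,900 is at or above £100,700, so the credit is £0.
First-Time Homebuyer Credit: income exceeds £69,900 by £48,000 → 192 increments × £55 = £10,560 ≥ base, so the credit is £0.
Total: £23 + £0 + £0 + £0 = £23.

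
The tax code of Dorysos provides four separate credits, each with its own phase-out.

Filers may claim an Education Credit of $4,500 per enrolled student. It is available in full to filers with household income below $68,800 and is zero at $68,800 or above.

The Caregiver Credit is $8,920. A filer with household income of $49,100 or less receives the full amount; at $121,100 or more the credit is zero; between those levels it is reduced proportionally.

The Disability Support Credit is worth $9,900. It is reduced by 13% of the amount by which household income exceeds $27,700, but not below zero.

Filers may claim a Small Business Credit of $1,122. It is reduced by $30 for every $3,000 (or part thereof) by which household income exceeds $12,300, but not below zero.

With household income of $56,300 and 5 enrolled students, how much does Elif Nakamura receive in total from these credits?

$37,382

Education Credit: base = 5 × $4,500 = $22,500. $56,300 is below the $68,800 cutoff, so the full $22,500 applies.
Caregiver Credit: $56,300 is $7,200 into a $72,000 phase-out range, leaving 64,800/72,000 of the credit: $8,920 × 64,800/72,000 = $8,028.
Disability Support Credit: 13% of the $28,600 excess over $27,700 is $3,718; credit = $9,900 − $3,718 = $6,182.
Small Business Credit: income exceeds $12,300 by $44,000, which is 15 full-or-partial $3,000 increments; reduction = 15 × $30 = $450, leaving $672.
Total: $22,500 + $8,028 + $6,182 + $672 = $37,382.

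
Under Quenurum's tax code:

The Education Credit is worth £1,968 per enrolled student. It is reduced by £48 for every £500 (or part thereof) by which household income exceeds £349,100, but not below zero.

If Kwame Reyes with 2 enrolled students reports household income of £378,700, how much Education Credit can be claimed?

Education Credit: base = 2 × £1,968 = £3,936. income exceeds £349,100 by £29,600, which is 60 full-or-partial £500 increments; reduction = 60 × £48 = £2,880, leaving £1,056.

£1,056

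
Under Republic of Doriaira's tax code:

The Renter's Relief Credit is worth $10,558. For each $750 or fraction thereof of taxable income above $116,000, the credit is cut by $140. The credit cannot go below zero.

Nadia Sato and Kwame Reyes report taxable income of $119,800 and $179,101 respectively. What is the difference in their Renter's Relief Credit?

$9,718

Nadia ($119,800): Renter's Relief Credit: income exceeds $116,000 by $3,800, which is 6 full-or-partial $750 increments; reduction = 6 × $140 = $840, leaving $9,718.
Kwame ($179,101): Renter's Relief Credit: income exceeds $116,000 by $63,101 → 85 increments × $140 = $11,900 ≥ base, so the credit is $0.
Difference: |$9,718 − $0| = $9,718.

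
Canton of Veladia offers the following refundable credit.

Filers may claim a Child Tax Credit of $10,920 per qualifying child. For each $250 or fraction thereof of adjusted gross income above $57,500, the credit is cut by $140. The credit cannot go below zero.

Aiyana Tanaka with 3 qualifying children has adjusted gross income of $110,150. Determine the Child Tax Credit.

Child Tax Credit: base = 3 × $10,920 = $32,760. income exceeds $57,500 by $52,650, which is 211 full-or-partial $250 increments; reduction = 211 × $140 = $29,540, leaving $3,220.

$3,220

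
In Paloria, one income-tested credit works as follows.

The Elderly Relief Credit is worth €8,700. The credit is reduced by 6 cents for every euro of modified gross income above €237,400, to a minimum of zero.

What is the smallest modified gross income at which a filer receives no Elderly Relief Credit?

The credit falls by 6% of each euro above €237,400, so it reaches zero when the excess is €8,700 / 6% = €145,000: income = €237,400 + €145,000 = €382,400.

€382,400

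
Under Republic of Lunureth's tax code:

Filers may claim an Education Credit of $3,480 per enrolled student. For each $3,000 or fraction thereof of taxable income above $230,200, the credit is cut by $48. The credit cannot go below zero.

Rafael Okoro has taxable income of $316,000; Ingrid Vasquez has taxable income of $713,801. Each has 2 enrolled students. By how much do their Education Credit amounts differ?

$5,568

Rafael ($316,000): Education Credit: base = 2 × $3,480 = $6,960. income exceeds $230,200 by $85,800, which is 29 full-or-partial $3,000 increments; reduction = 29 × $48 = $1,392, leaving $5,568.
Ingrid ($713,801): Education Credit: base = 2 × $3,480 = $6,960. income exceeds $230,200 by $483,601 → 162 increments × $48 = $7,776 ≥ base, so the credit is $0.
Difference: |$5,568 − $0| = $5,568.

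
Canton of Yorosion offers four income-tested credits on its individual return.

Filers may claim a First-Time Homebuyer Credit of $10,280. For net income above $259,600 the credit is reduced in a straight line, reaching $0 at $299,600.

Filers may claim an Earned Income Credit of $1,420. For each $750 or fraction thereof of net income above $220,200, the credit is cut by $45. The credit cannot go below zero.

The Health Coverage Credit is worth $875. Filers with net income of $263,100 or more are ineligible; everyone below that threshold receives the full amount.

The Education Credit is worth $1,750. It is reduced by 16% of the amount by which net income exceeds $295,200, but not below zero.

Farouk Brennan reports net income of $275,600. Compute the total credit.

First-Time Homebuyer Credit: $275,600 is $16,000 into a $40,000 phase-out range, leaving 24,000/40,000 of the credit: $10,280 × 24,000/40,000 = $6,168.
Earned Income Credit: income exceeds $220,200 by $55,400 → 74 increments × $45 = $3,330 ≥ base, so the credit is $0.
Health Coverage Credit: $275,600 meets or exceeds the $263,100 cutoff, so the credit is $0.
Education Credit: $275,600 is at or below the $295,200 threshold, so the full $1,750 applies.
Total: $6,168 + $0 + $0 + $1,750 = $7,918.

$7,918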